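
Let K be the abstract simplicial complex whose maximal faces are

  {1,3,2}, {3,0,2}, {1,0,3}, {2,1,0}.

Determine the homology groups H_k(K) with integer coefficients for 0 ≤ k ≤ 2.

Take the total order 0 < 1 < 2 < 3 on the vertex set. Then K (dimension 2) consists of the simplices:

  0-simplices (4): [0], [1], [2], [3]
  1-simplices (6): [0,1], [0,2], [0,3], [1,2], [1,3], [2,3]
  2-simplices (4): [0,1,2], [0,1,3], [0,2,3], [1,2,3]

giving chain groups C_0 ≅ Z^4, C_1 ≅ Z^6, C_2 ≅ Z^4.

∂_1: C_1 → C_0 sends each edge [p,q] (with p < q) to q − p. For instance
  ∂[1,2] = [2] − [1].
As a 4×6 matrix over Z this has rank 3, with invariant factors (1,1,1).

Boundary ∂_2: C_2 → C_1 acts by ∂[p,q,r] = [q,r] − [p,r] + [p,q]. For instance
  ∂[1,2,3] = [2,3] − [1,3] + [1,2],
  ∂[0,1,2] = [1,2] − [0,2] + [0,1].
The resulting 6×4 matrix has rank 3, and its Smith normal form has invariant factors (1,1,1).

From H_k ≅ ker(∂_k) / im(∂_{k+1}) we obtain:

  H_0: rank C_0 − rank ∂_1 = 4 − 3 = 1, and the invariant factors of ∂_1 are all 1, so H_0 = Z.
  H_1: rank ker ∂_1 − rank ∂_2 = (6 − 3) − 3 = 0, and the invariant factors of ∂_2 are all 1, so H_1 = 0.
  H_2: rank ker ∂_2 − rank ∂_3 = (4 − 3) − 0 = 1, and there is no ∂_3, so H_2 = Z.

As a check, the Euler characteristic is 4 − 6 + 4 = 2, which agrees with 1 − 0 + 1 = 2.
(K is a triangulation of the 2-sphere S^2.)

H_0 ≅ Z,  H_1 = 0,  H_2 ≅ Z.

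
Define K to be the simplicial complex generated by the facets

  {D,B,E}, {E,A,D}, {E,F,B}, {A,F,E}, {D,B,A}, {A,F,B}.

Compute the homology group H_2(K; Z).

Order the vertices as A < B < D < E < F. Listing each simplex with vertices in this order, K has dimension 2 with simplices:

  0-simplices (5): A, B, D, E, F
  1-simplices (9): AB, AD, AE, AF, BD, BE, BF, DE, EF
  2-simplices (6): ABD, ABF, ADE, AEF, BDE, BEF

Hence C_0 ≅ Z^5, C_1 ≅ Z^9, C_2 ≅ Z^6.

The boundary map ∂_1: C_1 → C_0 maps an edge to its endpoints' difference, ∂[p,q] = q − p.
This gives a 5×9 integer matrix of rank 4; reducing to Smith normal form yields diagonal entries (1,1,1,1).

∂_2: C_2 → C_1 sends each 2-simplex [p,q,r] to [q,r] − [p,r] + [p,q]. For instance
  ∂ABF = BF − AF + AB,
  ∂ADE = DE − AE + AD.
The 9×6 boundary matrix has rank 5 and Smith normal form diag(1,1,1,1,1).

From H_k ≅ ker(∂_k) / im(∂_{k+1}) we obtain:

  H_2: rank ker ∂_2 − rank ∂_3 = (6 − 5) − 0 = 1, and there is no ∂_3, so H_2 = Z.

H_2 = Z.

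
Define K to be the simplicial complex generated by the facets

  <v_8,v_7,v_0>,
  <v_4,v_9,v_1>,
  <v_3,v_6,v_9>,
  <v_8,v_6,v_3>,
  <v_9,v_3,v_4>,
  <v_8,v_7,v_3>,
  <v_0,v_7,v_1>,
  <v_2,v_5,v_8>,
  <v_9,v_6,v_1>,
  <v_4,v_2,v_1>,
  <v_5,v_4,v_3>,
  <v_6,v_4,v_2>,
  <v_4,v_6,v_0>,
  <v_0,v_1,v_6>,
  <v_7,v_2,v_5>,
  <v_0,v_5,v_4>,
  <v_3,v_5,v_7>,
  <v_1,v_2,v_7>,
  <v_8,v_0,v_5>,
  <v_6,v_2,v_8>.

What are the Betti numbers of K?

We work with the vertex ordering v_0 < v_1 < v_2 < v_3 < v_4 < v_5 < v_6 < v_7 < v_8 < v_9. The simplices of K, each written with vertices in increasing order, are:

  0-simplices (10): [v_0], [v_1], [v_2], [v_3], [v_4], [v_5], [v_6], [v_7], [v_8], [v_9]
  1-simplices (30): (30 of them)
  2-simplices (20): (20 of them)

so the chain groups are C_0 ≅ Z^10, C_1 ≅ Z^30, C_2 ≅ Z^20.

The boundary map ∂_1: C_1 → C_0 is given by ∂[p,q] = [q] − [p].
The resulting 10×30 matrix has rank 9, and its Smith normal form has invariant factors (1,1,1,1,1,1,1,1,1).

∂_2: C_2 → C_1 maps a triangle to the signed sum of its edges. For instance
  ∂[v_2,v_5,v_7] = [v_5,v_7] − [v_2,v_7] + [v_2,v_5],
  ∂[v_2,v_4,v_6] = [v_4,v_6] − [v_2,v_6] + [v_2,v_4].
The resulting 30×20 matrix has rank 20, and its Smith normal form has invariant factors (1,1,1,1,1,1,1,1,1,1,1,1,1,1,1,1,1,1,1,2).

From H_k ≅ ker(∂_k) / im(∂_{k+1}) we obtain:

  H_0: rank C_0 − rank ∂_1 = 10 − 9 = 1, and the invariant factors of ∂_1 are all 1, so H_0 = Z.
  H_1: rank ker ∂_1 − rank ∂_2 = (30 − 9) − 20 = 1, and ∂_2 has invariant factor 2 > 1, so H_1 = Z ⊕ Z/2.
  H_2: rank ker ∂_2 − rank ∂_3 = (20 − 20) − 0 = 0, and there is no ∂_3, so H_2 = 0.

As a check, the Euler characteristic is 10 − 30 + 20 = 0, which agrees with 1 − 1 + 0 = 0.

Hence the Betti numbers are b_0 = 1, b_1 = 1, b_2 = 0.

b_0 = 1, b_1 = 1, b_2 = 0.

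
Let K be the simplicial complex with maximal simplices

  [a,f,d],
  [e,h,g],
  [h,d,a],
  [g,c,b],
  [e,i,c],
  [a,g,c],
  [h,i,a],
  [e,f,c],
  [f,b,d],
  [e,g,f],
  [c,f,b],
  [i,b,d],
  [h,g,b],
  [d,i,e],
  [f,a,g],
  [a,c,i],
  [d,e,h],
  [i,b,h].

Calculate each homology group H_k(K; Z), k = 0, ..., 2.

H_0 ≅ Z,  H_1 ≅ Z ⊕ Z/2,  H_2 = 0.

Take the total order a < b < c < d < e < f < g < h < i on the vertex set. Then K (dimension 2) consists of the simplices:

  0-simplices (9): a, b, c, d, e, f, g, h, i
  1-simplices (27): ac, ad, af, ag, ah, ai, bc, bd, bf, bg, bh, bi, ce, cf, cg, ci, de, df, dh, di, ef, eg, eh, ei, fg, gh, hi
  2-simplices (18): acg, aci, adf, adh, afg, ahi, bcf, bcg, bdf, bdi, bgh, bhi, cef, cei, deh, dei, efg, egh

Hence C_0 ≅ Z^9, C_1 ≅ Z^27, C_2 ≅ Z^18.

∂_1: C_1 → C_0 sends each edge [p,q] (with p < q) to q − p. For instance
  ∂ad = d − a.
The 9×27 boundary matrix has rank 8 and Smith normal form diag(1,1,1,1,1,1,1,1).

∂_2: C_2 → C_1 sends each 2-simplex [p,q,r] to [q,r] − [p,r] + [p,q]. For instance
  ∂deh = eh − dh + de,
  ∂bcf = cf − bf + bc.
As a 27×18 matrix over Z this has rank 18, with invariant factors (1,1,1,1,1,1,1,1,1,1,1,1,1,1,1,1,1,2).

Computing H_k = (kernel of ∂_k) / (image of ∂_{k+1}):

  H_0: rank C_0 − rank ∂_1 = 9 − 8 = 1, and the invariant factors of ∂_1 are all 1, so H_0 ≅ Z.
  H_1: rank ker ∂_1 − rank ∂_2 = (27 − 8) − 18 = 1, and ∂_2 has invariant factor 2 > 1, so H_1 ≅ Z ⊕ Z/2.
  H_2: rank ker ∂_2 − rank ∂_3 = (18 − 18) − 0 = 0, and there is no ∂_3, so H_2 ≅ 0.

(K is a triangulation of the Klein bottle.)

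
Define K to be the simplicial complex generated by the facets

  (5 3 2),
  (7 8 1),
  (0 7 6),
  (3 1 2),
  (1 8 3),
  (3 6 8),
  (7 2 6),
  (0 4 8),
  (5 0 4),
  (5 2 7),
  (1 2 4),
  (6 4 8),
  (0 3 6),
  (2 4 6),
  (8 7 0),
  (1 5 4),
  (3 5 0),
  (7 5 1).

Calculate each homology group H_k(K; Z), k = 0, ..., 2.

H_0 = Z,  H_1 = Z ⊕ Z/2,  H_2 = 0.

We work with the vertex ordering 0 < 1 < 2 < 3 < 4 < 5 < 6 < 7 < 8. The simplices of K, each written with vertices in increasing order, are:

  0-simplices (9): [0], [1], [2], [3], [4], [5], [6], [7], [8]
  1-simplices (27): (27 of them)
  2-simplices (18): [0,3,5], [0,3,6], [0,4,5], [0,4,8], [0,6,7], [0,7,8], [1,2,3], [1,2,4], [1,3,8], [1,4,5], [1,5,7], [1,7,8], [2,3,5], [2,4,6], [2,5,7], [2,6,7], [3,6,8], [4,6,8]

so the chain groups are C_0 ≅ Z^9, C_1 ≅ Z^27, C_2 ≅ Z^18.

∂_1: C_1 → C_0 is given by ∂[p,q] = [q] − [p]. For instance
  ∂[1,7] = [7] − [1].
This gives a 9×27 integer matrix of rank 8; reducing to Smith normal form yields diagonal entries (1,1,1,1,1,1,1,1).

Boundary ∂_2: C_2 → C_1 maps a triangle to the signed sum of its edges. For instance
  ∂[0,6,7] = [6,7] − [0,7] + [0,6],
  ∂[0,3,6] = [3,6] − [0,6] + [0,3].
The resulting 27×18 matrix has rank 18, and its Smith normal form has invariant factors (1,1,1,1,1,1,1,1,1,1,1,1,1,1,1,1,1,2).

Computing H_k = (kernel of ∂_k) / (image of ∂_{k+1}):

  H_0: rank C_0 − rank ∂_1 = 9 − 8 = 1, and the invariant factors of ∂_1 are all 1, so H_0 = Z.
  H_1: rank ker ∂_1 − rank ∂_2 = (27 − 8) − 18 = 1, and ∂_2 has invariant factor 2 > 1, so H_1 = Z ⊕ Z/2.
  H_2: rank ker ∂_2 − rank ∂_3 = (18 − 18) − 0 = 0, and there is no ∂_3, so H_2 = 0.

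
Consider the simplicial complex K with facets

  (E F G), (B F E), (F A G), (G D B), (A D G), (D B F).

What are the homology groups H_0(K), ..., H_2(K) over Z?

Take the total order A < B < D < E < F < G on the vertex set. Then K (dimension 2) consists of the simplices:

  0-simplices (6): A, B, D, E, F, G
  1-simplices (12): AD, AF, AG, BD, BE, BF, BG, DF, DG, EF, EG, FG
  2-simplices (6): ADG, AFG, BDF, BDG, BEF, EFG

Hence C_0 ≅ Z^6, C_1 ≅ Z^12, C_2 ≅ Z^6.

∂_1: C_1 → C_0 maps an edge to its endpoints' difference, ∂[p,q] = q − p.
This gives a 6×12 integer matrix of rank 5; reducing to Smith normal form yields diagonal entries (1,1,1,1,1).

Boundary ∂_2: C_2 → C_1 acts by ∂[p,q,r] = [q,r] − [p,r] + [p,q]. For instance
  ∂BEF = EF − BF + BE,
  ∂AFG = FG − AG + AF.
As a 12×6 matrix over Z this has rank 6, with invariant factors (1,1,1,1,1,1).

From H_k ≅ ker(∂_k) / im(∂_{k+1}) we obtain:

  H_0: rank C_0 − rank ∂_1 = 6 − 5 = 1, and the invariant factors of ∂_1 are all 1, so H_0 ≅ Z.
  H_1: rank ker ∂_1 − rank ∂_2 = (12 − 5) − 6 = 1, and the invariant factors of ∂_2 are all 1, so H_1 ≅ Z.
  H_2: rank ker ∂_2 − rank ∂_3 = (6 − 6) − 0 = 0, and there is no ∂_3, so H_2 ≅ 0.

(K is a triangulation of the cylinder S^1 x I.)

H_0 ≅ Z,  H_1 ≅ Z,  H_2 = 0.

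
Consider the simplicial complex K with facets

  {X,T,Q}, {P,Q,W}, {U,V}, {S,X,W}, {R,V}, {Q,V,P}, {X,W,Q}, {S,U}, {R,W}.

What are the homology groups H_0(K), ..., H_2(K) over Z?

Order the vertices as P < Q < R < S < T < U < V < W < X. Listing each simplex with vertices in this order, K has dimension 2 with simplices:

  0-simplices (9): P, Q, R, S, T, U, V, W, X
  1-simplices (15): PQ, PV, PW, QT, QV, QW, QX, RV, RW, SU, SW, SX, TX, UV, WX
  2-simplices (5): PQV, PQW, QTX, QWX, SWX

Hence C_0 ≅ Z^9, C_1 ≅ Z^15, C_2 ≅ Z^5.

The boundary map ∂_1: C_1 → C_0 sends each edge [p,q] (with p < q) to q − p.
The 9×15 boundary matrix has rank 8 and Smith normal form diag(1,1,1,1,1,1,1,1).

Boundary ∂_2: C_2 → C_1 acts by ∂[p,q,r] = [q,r] − [p,r] + [p,q]. For instance
  ∂QTX = TX − QX + QT,
  ∂PQV = QV − PV + PQ.
The 15×5 boundary matrix has rank 5 and Smith normal form diag(1,1,1,1,1).

Now H_k = ker ∂_k / im ∂_{k+1}, so:

  H_0: rank C_0 − rank ∂_1 = 9 − 8 = 1, and the invariant factors of ∂_1 are all 1, so H_0 ≅ Z.
  H_1: rank ker ∂_1 − rank ∂_2 = (15 − 8) − 5 = 2, and the invariant factors of ∂_2 are all 1, so H_1 ≅ Z^2.
  H_2: rank ker ∂_2 − rank ∂_3 = (5 − 5) − 0 = 0, and there is no ∂_3, so H_2 ≅ 0.

H_0 = Z,  H_1 = Z^2,  H_2 = 0.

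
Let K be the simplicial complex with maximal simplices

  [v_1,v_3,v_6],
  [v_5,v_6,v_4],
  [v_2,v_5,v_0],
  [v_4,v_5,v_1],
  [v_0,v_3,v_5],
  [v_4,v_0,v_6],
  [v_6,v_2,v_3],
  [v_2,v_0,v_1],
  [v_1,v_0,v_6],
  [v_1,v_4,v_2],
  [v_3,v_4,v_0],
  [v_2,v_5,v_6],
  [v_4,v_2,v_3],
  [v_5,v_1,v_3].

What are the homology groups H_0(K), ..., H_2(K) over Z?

H_0 = Z,  H_1 = Z^2,  H_2 = Z.

K has 7 vertices, 21 edges, 14 triangles.
rank ∂_0 = 0, rank ∂_1 = 6 ⇒ b_0 = 7 − 0 − 6 = 1; all invariant factors of ∂_1 are 1 so no torsion. So H_0 = Z.
rank ∂_1 = 6, rank ∂_2 = 13 ⇒ b_1 = 21 − 6 − 13 = 2; all invariant factors of ∂_2 are 1 so no torsion. So H_1 = Z^2.
rank ∂_2 = 13, rank ∂_3 = 0 ⇒ b_2 = 14 − 13 − 0 = 1. So H_2 = Z.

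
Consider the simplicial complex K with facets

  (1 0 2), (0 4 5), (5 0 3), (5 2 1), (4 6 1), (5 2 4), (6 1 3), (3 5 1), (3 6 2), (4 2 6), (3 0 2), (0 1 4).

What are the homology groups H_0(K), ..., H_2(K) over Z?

We work with the vertex ordering 0 < 1 < 2 < 3 < 4 < 5 < 6. The simplices of K, each written with vertices in increasing order, are:

  0-simplices (7): [0], [1], [2], [3], [4], [5], [6]
  1-simplices (18): [0,1], [0,2], [0,3], [0,4], [0,5], [1,2], [1,3], [1,4], [1,5], [1,6], [2,3], [2,4], [2,5], [2,6], [3,5], [3,6], [4,5], [4,6]
  2-simplices (12): [0,1,2], [0,1,4], [0,2,3], [0,3,5], [0,4,5], [1,2,5], [1,3,5], [1,3,6], [1,4,6], [2,3,6], [2,4,5], [2,4,6]

giving chain groups C_0 ≅ Z^7, C_1 ≅ Z^18, C_2 ≅ Z^12.

∂_1: C_1 → C_0 sends each edge [p,q] (with p < q) to q − p. For instance
  ∂[1,4] = [4] − [1].
The resulting 7×18 matrix has rank 6, and its Smith normal form has invariant factors (1,1,1,1,1,1).

The boundary map ∂_2: C_2 → C_1 sends each 2-simplex [p,q,r] to [q,r] − [p,r] + [p,q]. For instance
  ∂[0,1,4] = [1,4] − [0,4] + [0,1],
  ∂[2,4,5] = [4,5] − [2,5] + [2,4].
The resulting 18×12 matrix has rank 12, and its Smith normal form has invariant factors (1,1,1,1,1,1,1,1,1,1,1,2).

Reading off H_k = ker ∂_k / im ∂_{k+1}:

  H_0: rank C_0 − rank ∂_1 = 7 − 6 = 1, and the invariant factors of ∂_1 are all 1, so H_0 ≅ Z.
  H_1: rank ker ∂_1 − rank ∂_2 = (18 − 6) − 12 = 0, and ∂_2 has invariant factor 2 > 1, so H_1 ≅ Z/2.
  H_2: rank ker ∂_2 − rank ∂_3 = (12 − 12) − 0 = 0, and there is no ∂_3, so H_2 ≅ 0.

H_0 ≅ Z,  H_1 ≅ Z/2,  H_2 = 0.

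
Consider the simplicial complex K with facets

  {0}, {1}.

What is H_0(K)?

H_0 = Z^2.

Fix the vertex order 0 < 1 and write every simplex with vertices in increasing order. Then dim K = 0 and the simplices of K are:

  0-simplices (2): [0], [1]

giving chain groups C_0 ≅ Z^2.

From H_k ≅ ker(∂_k) / im(∂_{k+1}) we obtain:

  H_0: rank C_0 − rank ∂_1 = 2 − 0 = 2, and there is no ∂_1, so H_0 ≅ Z^2.

(K is a triangulation of a set of 2 points.)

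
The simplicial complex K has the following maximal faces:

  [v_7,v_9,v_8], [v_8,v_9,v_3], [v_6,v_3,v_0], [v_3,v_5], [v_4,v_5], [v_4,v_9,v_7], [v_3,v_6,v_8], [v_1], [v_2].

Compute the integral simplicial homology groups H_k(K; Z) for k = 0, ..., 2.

Order the vertices as v_0 < v_1 < v_2 < v_3 < v_4 < v_5 < v_6 < v_7 < v_8 < v_9. Listing each simplex with vertices in this order, K has dimension 2 with simplices:

  0-simplices (10): [v_0], [v_1], [v_2], [v_3], [v_4], [v_5], [v_6], [v_7], [v_8], [v_9]
  1-simplices (13): [v_0,v_3], [v_0,v_6], [v_3,v_5], [v_3,v_6], [v_3,v_8], [v_3,v_9], [v_4,v_5], [v_4,v_7], [v_4,v_9], [v_6,v_8], [v_7,v_8], [v_7,v_9], [v_8,v_9]
  2-simplices (5): [v_0,v_3,v_6], [v_3,v_6,v_8], [v_3,v_8,v_9], [v_4,v_7,v_9], [v_7,v_8,v_9]

Hence C_0 ≅ Z^10, C_1 ≅ Z^13, C_2 ≅ Z^5.

∂_1: C_1 → C_0 maps an edge to its endpoints' difference, ∂[p,q] = q − p. For instance
  ∂[v_8,v_9] = [v_9] − [v_8].
The 10×13 boundary matrix has rank 7 and Smith normal form diag(1,1,1,1,1,1,1).

The boundary map ∂_2: C_2 → C_1 acts by ∂[p,q,r] = [q,r] − [p,r] + [p,q]. For instance
  ∂[v_0,v_3,v_6] = [v_3,v_6] − [v_0,v_6] + [v_0,v_3],
  ∂[v_4,v_7,v_9] = [v_7,v_9] − [v_4,v_9] + [v_4,v_7].
The 13×5 boundary matrix has rank 5 and Smith normal form diag(1,1,1,1,1).

From H_k ≅ ker(∂_k) / im(∂_{k+1}) we obtain:

  H_0: rank C_0 − rank ∂_1 = 10 − 7 = 3, and the invariant factors of ∂_1 are all 1, so H_0 = Z^3.
  H_1: rank ker ∂_1 − rank ∂_2 = (13 − 7) − 5 = 1, and the invariant factors of ∂_2 are all 1, so H_1 = Z.
  H_2: rank ker ∂_2 − rank ∂_3 = (5 − 5) − 0 = 0, and there is no ∂_3, so H_2 = 0.

As a check, the Euler characteristic is 10 − 13 + 5 = 2, which agrees with 3 − 1 + 0 = 2.

H_0 = Z^3,  H_1 = Z,  H_2 = 0.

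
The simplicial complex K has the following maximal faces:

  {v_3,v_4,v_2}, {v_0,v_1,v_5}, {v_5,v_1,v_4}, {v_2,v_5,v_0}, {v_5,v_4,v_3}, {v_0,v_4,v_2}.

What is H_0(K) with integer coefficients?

H_0 = Z.

We work with the vertex ordering v_0 < v_1 < v_2 < v_3 < v_4 < v_5. The simplices of K, each written with vertices in increasing order, are:

  0-simplices (6): [v_0], [v_1], [v_2], [v_3], [v_4], [v_5]
  1-simplices (12): [v_0,v_1], [v_0,v_2], [v_0,v_4], [v_0,v_5], [v_1,v_4], [v_1,v_5], [v_2,v_3], [v_2,v_4], [v_2,v_5], [v_3,v_4], [v_3,v_5], [v_4,v_5]
  2-simplices (6): [v_0,v_1,v_5], [v_0,v_2,v_4], [v_0,v_2,v_5], [v_1,v_4,v_5], [v_2,v_3,v_4], [v_3,v_4,v_5]

giving chain groups C_0 ≅ Z^6, C_1 ≅ Z^12, C_2 ≅ Z^6.

Boundary ∂_1: C_1 → C_0 maps an edge to its endpoints' difference, ∂[p,q] = q − p. For instance
  ∂[v_3,v_5] = [v_5] − [v_3].
This gives a 6×12 integer matrix of rank 5; reducing to Smith normal form yields diagonal entries (1,1,1,1,1).

The boundary map ∂_2: C_2 → C_1 sends each 2-simplex [p,q,r] to [q,r] − [p,r] + [p,q]. For instance
  ∂[v_0,v_1,v_5] = [v_1,v_5] − [v_0,v_5] + [v_0,v_1],
  ∂[v_3,v_4,v_5] = [v_4,v_5] − [v_3,v_5] + [v_3,v_4].
The 12×6 boundary matrix has rank 6 and Smith normal form diag(1,1,1,1,1,1).

Reading off H_k = ker ∂_k / im ∂_{k+1}:

  H_0: rank C_0 − rank ∂_1 = 6 − 5 = 1, and the invariant factors of ∂_1 are all 1, so H_0 ≅ Z.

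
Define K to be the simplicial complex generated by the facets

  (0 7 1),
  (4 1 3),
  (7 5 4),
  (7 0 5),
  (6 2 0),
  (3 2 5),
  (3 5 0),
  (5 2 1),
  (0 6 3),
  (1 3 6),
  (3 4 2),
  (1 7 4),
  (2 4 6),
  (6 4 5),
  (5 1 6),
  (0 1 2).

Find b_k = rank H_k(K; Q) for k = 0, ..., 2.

b_0 = 1, b_1 = 2, b_2 = 1.

K has 8 vertices, 24 edges, 16 triangles.
rank ∂_0 = 0, rank ∂_1 = 7 ⇒ b_0 = 8 − 0 − 7 = 1; all invariant factors of ∂_1 are 1 so no torsion. So H_0 ≅ Z.
rank ∂_1 = 7, rank ∂_2 = 15 ⇒ b_1 = 24 − 7 − 15 = 2; all invariant factors of ∂_2 are 1 so no torsion. So H_1 ≅ Z^2.
rank ∂_2 = 15, rank ∂_3 = 0 ⇒ b_2 = 16 − 15 − 0 = 1. So H_2 ≅ Z.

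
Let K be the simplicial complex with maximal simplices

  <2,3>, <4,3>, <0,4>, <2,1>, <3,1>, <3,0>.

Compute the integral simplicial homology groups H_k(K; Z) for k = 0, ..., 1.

We work with the vertex ordering 0 < 1 < 2 < 3 < 4. The simplices of K, each written with vertices in increasing order, are:

  0-simplices (5): [0], [1], [2], [3], [4]
  1-simplices (6): [0,3], [0,4], [1,2], [1,3], [2,3], [3,4]

so the chain groups are C_0 ≅ Z^5, C_1 ≅ Z^6.

Boundary ∂_1: C_1 → C_0 maps an edge to its endpoints' difference, ∂[p,q] = q − p.
As a 5×6 matrix over Z this has rank 4, with invariant factors (1,1,1,1).

Computing H_k = (kernel of ∂_k) / (image of ∂_{k+1}):

  H_0: rank C_0 − rank ∂_1 = 5 − 4 = 1, and the invariant factors of ∂_1 are all 1, so H_0 ≅ Z.
  H_1: rank ker ∂_1 − rank ∂_2 = (6 − 4) − 0 = 2, and there is no ∂_2, so H_1 ≅ Z^2.

As a check, the Euler characteristic is 5 − 6 = -1, which agrees with 1 − 2 = -1.
(K is a triangulation of a wedge of 2 circles.)

H_0 ≅ Z,  H_1 ≅ Z^2.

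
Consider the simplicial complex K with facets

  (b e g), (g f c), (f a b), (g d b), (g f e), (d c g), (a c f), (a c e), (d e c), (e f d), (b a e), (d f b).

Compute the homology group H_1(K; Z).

H_1 ≅ Z/2.

Order the vertices as a < b < c < d < e < f < g. Listing each simplex with vertices in this order, K has dimension 2 with simplices:

  0-simplices (7): a, b, c, d, e, f, g
  1-simplices (18): ab, ac, ae, af, bd, be, bf, bg, cd, ce, cf, cg, de, df, dg, ef, eg, fg
  2-simplices (12): abe, abf, ace, acf, bdf, bdg, beg, cde, cdg, cfg, def, efg

so the chain groups are C_0 ≅ Z^7, C_1 ≅ Z^18, C_2 ≅ Z^12.

The boundary map ∂_1: C_1 → C_0 is given by ∂[p,q] = [q] − [p]. For instance
  ∂ab = b − a.
The 7×18 boundary matrix has rank 6 and Smith normal form diag(1,1,1,1,1,1).

∂_2: C_2 → C_1 sends each 2-simplex [p,q,r] to [q,r] − [p,r] + [p,q]. For instance
  ∂bdg = dg − bg + bd,
  ∂bdf = df − bf + bd.
The resulting 18×12 matrix has rank 12, and its Smith normal form has invariant factors (1,1,1,1,1,1,1,1,1,1,1,2).

Now H_k = ker ∂_k / im ∂_{k+1}, so:

  H_1: rank ker ∂_1 − rank ∂_2 = (18 − 6) − 12 = 0, and ∂_2 has invariant factor 2 > 1, so H_1 = Z/2.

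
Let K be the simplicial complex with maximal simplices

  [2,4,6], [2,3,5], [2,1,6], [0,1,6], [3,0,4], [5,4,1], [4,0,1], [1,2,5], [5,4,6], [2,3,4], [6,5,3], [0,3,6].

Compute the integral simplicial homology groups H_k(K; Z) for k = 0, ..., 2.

We work with the vertex ordering 0 < 1 < 2 < 3 < 4 < 5 < 6. The simplices of K, each written with vertices in increasing order, are:

  0-simplices (7): [0], [1], [2], [3], [4], [5], [6]
  1-simplices (18): [0,1], [0,3], [0,4], [0,6], [1,2], [1,4], [1,5], [1,6], [2,3], [2,4], [2,5], [2,6], [3,4], [3,5], [3,6], [4,5], [4,6], [5,6]
  2-simplices (12): [0,1,4], [0,1,6], [0,3,4], [0,3,6], [1,2,5], [1,2,6], [1,4,5], [2,3,4], [2,3,5], [2,4,6], [3,5,6], [4,5,6]

so the chain groups are C_0 ≅ Z^7, C_1 ≅ Z^18, C_2 ≅ Z^12.

∂_1: C_1 → C_0 maps an edge to its endpoints' difference, ∂[p,q] = q − p.
This gives a 7×18 integer matrix of rank 6; reducing to Smith normal form yields diagonal entries (1,1,1,1,1,1).

∂_2: C_2 → C_1 sends each 2-simplex [p,q,r] to [q,r] − [p,r] + [p,q]. For instance
  ∂[0,1,4] = [1,4] − [0,4] + [0,1],
  ∂[2,4,6] = [4,6] − [2,6] + [2,4].
This gives a 18×12 integer matrix of rank 12; reducing to Smith normal form yields diagonal entries (1,1,1,1,1,1,1,1,1,1,1,2).

Reading off H_k = ker ∂_k / im ∂_{k+1}:

  H_0: rank C_0 − rank ∂_1 = 7 − 6 = 1, and the invariant factors of ∂_1 are all 1, so H_0 = Z.
  H_1: rank ker ∂_1 − rank ∂_2 = (18 − 6) − 12 = 0, and ∂_2 has invariant factor 2 > 1, so H_1 = Z/2Z.
  H_2: rank ker ∂_2 − rank ∂_3 = (12 − 12) − 0 = 0, and there is no ∂_3, so H_2 = 0.

H_0 = Z,  H_1 = Z/2Z,  H_2 = 0.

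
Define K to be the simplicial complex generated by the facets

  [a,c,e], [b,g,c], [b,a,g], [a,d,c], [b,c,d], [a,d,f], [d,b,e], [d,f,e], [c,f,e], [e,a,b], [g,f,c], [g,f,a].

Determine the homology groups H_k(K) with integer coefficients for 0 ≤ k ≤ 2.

We work with the vertex ordering a < b < c < d < e < f < g. The simplices of K, each written with vertices in increasing order, are:

  0-simplices (7): a, b, c, d, e, f, g
  1-simplices (18): ab, ac, ad, ae, af, ag, bc, bd, be, bg, cd, ce, cf, cg, de, df, ef, fg
  2-simplices (12): abe, abg, acd, ace, adf, afg, bcd, bcg, bde, cef, cfg, def

Hence C_0 ≅ Z^7, C_1 ≅ Z^18, C_2 ≅ Z^12.

∂_1: C_1 → C_0 sends each edge [p,q] (with p < q) to q − p. For instance
  ∂ae = e − a.
The resulting 7×18 matrix has rank 6, and its Smith normal form has invariant factors (1,1,1,1,1,1).

Boundary ∂_2: C_2 → C_1 acts by ∂[p,q,r] = [q,r] − [p,r] + [p,q]. For instance
  ∂ace = ce − ae + ac,
  ∂bcg = cg − bg + bc.
The resulting 18×12 matrix has rank 12, and its Smith normal form has invariant factors (1,1,1,1,1,1,1,1,1,1,1,2).

Computing H_k = (kernel of ∂_k) / (image of ∂_{k+1}):

  H_0: rank C_0 − rank ∂_1 = 7 − 6 = 1, and the invariant factors of ∂_1 are all 1, so H_0 ≅ Z.
  H_1: rank ker ∂_1 − rank ∂_2 = (18 − 6) − 12 = 0, and ∂_2 has invariant factor 2 > 1, so H_1 ≅ Z/2.
  H_2: rank ker ∂_2 − rank ∂_3 = (12 − 12) − 0 = 0, and there is no ∂_3, so H_2 ≅ 0.

(K is a triangulation of the real projective plane RP^2.)

H_0 = Z,  H_1 = Z/2,  H_2 = 0.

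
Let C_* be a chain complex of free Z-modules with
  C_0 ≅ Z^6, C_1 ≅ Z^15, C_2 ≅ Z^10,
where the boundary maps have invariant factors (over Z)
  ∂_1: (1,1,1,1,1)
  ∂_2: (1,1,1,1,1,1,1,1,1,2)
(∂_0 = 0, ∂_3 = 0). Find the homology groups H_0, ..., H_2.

H_0: b_0 = 6 − 0 − 5 = 1; torsion from ∂_1 factors > 1: none. So H_0 ≅ Z.
H_1: b_1 = 15 − 5 − 10 = 0; torsion from ∂_2 factors > 1: [2]. So H_1 ≅ Z_2.
H_2: b_2 = 10 − 10 − 0 = 0; torsion from ∂_3 factors > 1: none. So H_2 ≅ 0.

H_0 ≅ Z,  H_1 ≅ Z_2,  H_2 = 0.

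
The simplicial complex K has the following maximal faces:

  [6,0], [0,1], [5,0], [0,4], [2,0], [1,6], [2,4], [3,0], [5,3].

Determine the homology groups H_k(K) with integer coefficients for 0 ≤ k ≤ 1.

H_0 = Z,  H_1 = Z^3.

Take the total order 0 < 1 < 2 < 3 < 4 < 5 < 6 on the vertex set. Then K (dimension 1) consists of the simplices:

  0-simplices (7): [0], [1], [2], [3], [4], [5], [6]
  1-simplices (9): [0,1], [0,2], [0,3], [0,4], [0,5], [0,6], [1,6], [2,4], [3,5]

so the chain groups are C_0 ≅ Z^7, C_1 ≅ Z^9.

∂_1: C_1 → C_0 sends each edge [p,q] (with p < q) to q − p.
The resulting 7×9 matrix has rank 6, and its Smith normal form has invariant factors (1,1,1,1,1,1).

Now H_k = ker ∂_k / im ∂_{k+1}, so:

  H_0: rank C_0 − rank ∂_1 = 7 − 6 = 1, and the invariant factors of ∂_1 are all 1, so H_0 ≅ Z.
  H_1: rank ker ∂_1 − rank ∂_2 = (9 − 6) − 0 = 3, and there is no ∂_2, so H_1 ≅ Z^3.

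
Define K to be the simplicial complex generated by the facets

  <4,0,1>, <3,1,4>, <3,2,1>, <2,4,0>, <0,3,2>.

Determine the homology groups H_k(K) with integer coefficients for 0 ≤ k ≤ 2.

We work with the vertex ordering 0 < 1 < 2 < 3 < 4. The simplices of K, each written with vertices in increasing order, are:

  0-simplices (5): [0], [1], [2], [3], [4]
  1-simplices (10): [0,1], [0,2], [0,3], [0,4], [1,2], [1,3], [1,4], [2,3], [2,4], [3,4]
  2-simplices (5): [0,1,4], [0,2,3], [0,2,4], [1,2,3], [1,3,4]

Hence C_0 ≅ Z^5, C_1 ≅ Z^10, C_2 ≅ Z^5.

The boundary map ∂_1: C_1 → C_0 maps an edge to its endpoints' difference, ∂[p,q] = q − p. For instance
  ∂[3,4] = [4] − [3].
The resulting 5×10 matrix has rank 4, and its Smith normal form has invariant factors (1,1,1,1).

The boundary map ∂_2: C_2 → C_1 maps a triangle to the signed sum of its edges. For instance
  ∂[0,2,4] = [2,4] − [0,4] + [0,2],
  ∂[1,3,4] = [3,4] − [1,4] + [1,3].
This gives a 10×5 integer matrix of rank 5; reducing to Smith normal form yields diagonal entries (1,1,1,1,1).

Reading off H_k = ker ∂_k / im ∂_{k+1}:

  H_0: rank C_0 − rank ∂_1 = 5 − 4 = 1, and the invariant factors of ∂_1 are all 1, so H_0 ≅ Z.
  H_1: rank ker ∂_1 − rank ∂_2 = (10 − 4) − 5 = 1, and the invariant factors of ∂_2 are all 1, so H_1 ≅ Z.
  H_2: rank ker ∂_2 − rank ∂_3 = (5 − 5) − 0 = 0, and there is no ∂_3, so H_2 ≅ 0.

H_0 = Z,  H_1 = Z,  H_2 = 0.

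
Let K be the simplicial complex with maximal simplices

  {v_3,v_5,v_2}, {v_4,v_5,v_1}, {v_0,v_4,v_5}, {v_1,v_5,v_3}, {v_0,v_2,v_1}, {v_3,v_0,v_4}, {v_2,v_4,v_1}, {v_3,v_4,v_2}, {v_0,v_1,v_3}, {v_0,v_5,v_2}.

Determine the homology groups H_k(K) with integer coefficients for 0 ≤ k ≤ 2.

H_0 = Z,  H_1 = Z/2,  H_2 = 0.

K has 6 vertices, 15 edges, 10 triangles.
rank ∂_0 = 0, rank ∂_1 = 5 ⇒ b_0 = 6 − 0 − 5 = 1; all invariant factors of ∂_1 are 1 so no torsion. So H_0 ≅ Z.
rank ∂_1 = 5, rank ∂_2 = 10 ⇒ b_1 = 15 − 5 − 10 = 0; ∂_2 has invariant factor(s) [2] giving torsion. So H_1 ≅ Z/2.
rank ∂_2 = 10, rank ∂_3 = 0 ⇒ b_2 = 10 − 10 − 0 = 0. So H_2 ≅ 0.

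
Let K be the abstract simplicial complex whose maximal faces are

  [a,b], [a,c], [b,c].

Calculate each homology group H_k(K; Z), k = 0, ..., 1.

H_0 ≅ Z,  H_1 ≅ Z.

Take the total order a < b < c on the vertex set. Then K (dimension 1) consists of the simplices:

  0-simplices (3): a, b, c
  1-simplices (3): ab, ac, bc

so the chain groups are C_0 ≅ Z^3, C_1 ≅ Z^3.

Boundary ∂_1: C_1 → C_0 maps an edge to its endpoints' difference, ∂[p,q] = q − p.
As a 3×3 matrix over Z this has rank 2, with invariant factors (1,1).

From H_k ≅ ker(∂_k) / im(∂_{k+1}) we obtain:

  H_0: rank C_0 − rank ∂_1 = 3 − 2 = 1, and the invariant factors of ∂_1 are all 1, so H_0 = Z.
  H_1: rank ker ∂_1 − rank ∂_2 = (3 − 2) − 0 = 1, and there is no ∂_2, so H_1 = Z.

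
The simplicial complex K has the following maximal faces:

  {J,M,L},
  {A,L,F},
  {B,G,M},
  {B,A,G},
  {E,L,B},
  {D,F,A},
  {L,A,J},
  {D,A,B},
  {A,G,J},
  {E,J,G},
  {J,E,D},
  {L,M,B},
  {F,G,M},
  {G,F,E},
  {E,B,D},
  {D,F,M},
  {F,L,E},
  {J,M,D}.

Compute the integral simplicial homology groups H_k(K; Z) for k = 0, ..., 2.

K has 9 vertices, 27 edges, 18 triangles.
rank ∂_0 = 0, rank ∂_1 = 8 ⇒ b_0 = 9 − 0 − 8 = 1; all invariant factors of ∂_1 are 1 so no torsion. So H_0 ≅ Z.
rank ∂_1 = 8, rank ∂_2 = 17 ⇒ b_1 = 27 − 8 − 17 = 2; all invariant factors of ∂_2 are 1 so no torsion. So H_1 ≅ Z^2.
rank ∂_2 = 17, rank ∂_3 = 0 ⇒ b_2 = 18 − 17 − 0 = 1. So H_2 ≅ Z.

H_0 = Z,  H_1 = Z^2,  H_2 = Z.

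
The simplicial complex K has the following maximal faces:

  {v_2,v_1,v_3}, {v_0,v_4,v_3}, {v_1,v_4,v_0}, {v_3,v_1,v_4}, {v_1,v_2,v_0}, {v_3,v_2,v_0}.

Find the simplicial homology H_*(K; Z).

Order the vertices as v_0 < v_1 < v_2 < v_3 < v_4. Listing each simplex with vertices in this order, K has dimension 2 with simplices:

  0-simplices (5): [v_0], [v_1], [v_2], [v_3], [v_4]
  1-simplices (9): [v_0,v_1], [v_0,v_2], [v_0,v_3], [v_0,v_4], [v_1,v_2], [v_1,v_3], [v_1,v_4], [v_2,v_3], [v_3,v_4]
  2-simplices (6): [v_0,v_1,v_2], [v_0,v_1,v_4], [v_0,v_2,v_3], [v_0,v_3,v_4], [v_1,v_2,v_3], [v_1,v_3,v_4]

so the chain groups are C_0 ≅ Z^5, C_1 ≅ Z^9, C_2 ≅ Z^6.

∂_1: C_1 → C_0 is given by ∂[p,q] = [q] − [p].
The 5×9 boundary matrix has rank 4 and Smith normal form diag(1,1,1,1).

∂_2: C_2 → C_1 maps a triangle to the signed sum of its edges. For instance
  ∂[v_0,v_2,v_3] = [v_2,v_3] − [v_0,v_3] + [v_0,v_2],
  ∂[v_0,v_3,v_4] = [v_3,v_4] − [v_0,v_4] + [v_0,v_3].
The 9×6 boundary matrix has rank 5 and Smith normal form diag(1,1,1,1,1).

Now H_k = ker ∂_k / im ∂_{k+1}, so:

  H_0: rank C_0 − rank ∂_1 = 5 − 4 = 1, and the invariant factors of ∂_1 are all 1, so H_0 = Z.
  H_1: rank ker ∂_1 − rank ∂_2 = (9 − 4) − 5 = 0, and the invariant factors of ∂_2 are all 1, so H_1 = 0.
  H_2: rank ker ∂_2 − rank ∂_3 = (6 − 5) − 0 = 1, and there is no ∂_3, so H_2 = Z.

As a check, the Euler characteristic is 5 − 9 + 6 = 2, which agrees with 1 − 0 + 1 = 2.
(K is a triangulation of the 2-sphere S^2.)

H_0 = Z,  H_1 = 0,  H_2 = Z.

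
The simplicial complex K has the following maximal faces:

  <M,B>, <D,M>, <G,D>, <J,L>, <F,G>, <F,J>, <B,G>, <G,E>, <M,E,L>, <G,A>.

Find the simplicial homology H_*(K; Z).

Fix the vertex order A < B < D < E < F < G < J < L < M and write every simplex with vertices in increasing order. Then dim K = 2 and the simplices of K are:

  0-simplices (9): A, B, D, E, F, G, J, L, M
  1-simplices (12): AG, BG, BM, DG, DM, EG, EL, EM, FG, FJ, JL, LM
  2-simplices (1): ELM

Hence C_0 ≅ Z^9, C_1 ≅ Z^12, C_2 ≅ Z^1.

Boundary ∂_1: C_1 → C_0 is given by ∂[p,q] = [q] − [p].
The 9×12 boundary matrix has rank 8 and Smith normal form diag(1,1,1,1,1,1,1,1).

∂_2: C_2 → C_1 maps a triangle to the signed sum of its edges. For instance
  ∂ELM = LM − EM + EL.
This gives a 12×1 integer matrix of rank 1; reducing to Smith normal form yields diagonal entries (1).

From H_k ≅ ker(∂_k) / im(∂_{k+1}) we obtain:

  H_0: rank C_0 − rank ∂_1 = 9 − 8 = 1, and the invariant factors of ∂_1 are all 1, so H_0 = Z.
  H_1: rank ker ∂_1 − rank ∂_2 = (12 − 8) − 1 = 3, and the invariant factors of ∂_2 are all 1, so H_1 = Z^3.
  H_2: rank ker ∂_2 − rank ∂_3 = (1 − 1) − 0 = 0, and there is no ∂_3, so H_2 = 0.

H_0 = Z,  H_1 = Z^3,  H_2 = 0.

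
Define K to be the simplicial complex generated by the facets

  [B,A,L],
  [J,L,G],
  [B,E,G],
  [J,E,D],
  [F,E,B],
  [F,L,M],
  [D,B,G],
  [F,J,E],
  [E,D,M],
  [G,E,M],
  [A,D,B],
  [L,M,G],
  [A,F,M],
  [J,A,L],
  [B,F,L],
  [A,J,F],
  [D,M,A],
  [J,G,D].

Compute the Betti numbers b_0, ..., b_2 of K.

Take the total order A < B < D < E < F < G < J < L < M on the vertex set. Then K (dimension 2) consists of the simplices:

  0-simplices (9): A, B, D, E, F, G, J, L, M
  1-simplices (27): AB, AD, AF, AJ, AL, AM, BD, BE, BF, BG, BL, DE, DG, DJ, DM, EF, EG, EJ, EM, FJ, FL, FM, GJ, GL, GM, JL, LM
  2-simplices (18): ABD, ABL, ADM, AFJ, AFM, AJL, BDG, BEF, BEG, BFL, DEJ, DEM, DGJ, EFJ, EGM, FLM, GJL, GLM

so the chain groups are C_0 ≅ Z^9, C_1 ≅ Z^27, C_2 ≅ Z^18.

∂_1: C_1 → C_0 maps an edge to its endpoints' difference, ∂[p,q] = q − p. For instance
  ∂BF = F − B.
As a 9×27 matrix over Z this has rank 8, with invariant factors (1,1,1,1,1,1,1,1).

∂_2: C_2 → C_1 maps a triangle to the signed sum of its edges. For instance
  ∂GJL = JL − GL + GJ,
  ∂BDG = DG − BG + BD.
The 27×18 boundary matrix has rank 18 and Smith normal form diag(1,1,1,1,1,1,1,1,1,1,1,1,1,1,1,1,1,2).

Now H_k = ker ∂_k / im ∂_{k+1}, so:

  H_0: rank C_0 − rank ∂_1 = 9 − 8 = 1, and the invariant factors of ∂_1 are all 1, so H_0 = Z.
  H_1: rank ker ∂_1 − rank ∂_2 = (27 − 8) − 18 = 1, and ∂_2 has invariant factor 2 > 1, so H_1 = Z ⊕ Z/2.
  H_2: rank ker ∂_2 − rank ∂_3 = (18 − 18) − 0 = 0, and there is no ∂_3, so H_2 = 0.

(K is a triangulation of the Klein bottle.)

Hence the Betti numbers are b_0 = 1, b_1 = 1, b_2 = 0.

b_0 = 1, b_1 = 1, b_2 = 0.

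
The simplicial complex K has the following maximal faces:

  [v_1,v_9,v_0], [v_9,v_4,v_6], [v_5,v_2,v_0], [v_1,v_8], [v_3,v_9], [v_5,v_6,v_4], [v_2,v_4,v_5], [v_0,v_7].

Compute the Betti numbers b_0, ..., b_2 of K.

b_0 = 1, b_1 = 1, b_2 = 0.

K has 10 vertices, 15 edges, 5 triangles.
rank ∂_0 = 0, rank ∂_1 = 9 ⇒ b_0 = 10 − 0 − 9 = 1; all invariant factors of ∂_1 are 1 so no torsion. So H_0 = Z.
rank ∂_1 = 9, rank ∂_2 = 5 ⇒ b_1 = 15 − 9 − 5 = 1; all invariant factors of ∂_2 are 1 so no torsion. So H_1 = Z.
rank ∂_2 = 5, rank ∂_3 = 0 ⇒ b_2 = 5 − 5 − 0 = 0. So H_2 = 0.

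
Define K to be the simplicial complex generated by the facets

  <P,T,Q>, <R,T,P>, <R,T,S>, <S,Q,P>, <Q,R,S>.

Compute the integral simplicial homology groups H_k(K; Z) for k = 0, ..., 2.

H_0 ≅ Z,  H_1 ≅ Z,  H_2 = 0.

Take the total order P < Q < R < S < T on the vertex set. Then K (dimension 2) consists of the simplices:

  0-simplices (5): P, Q, R, S, T
  1-simplices (10): PQ, PR, PS, PT, QR, QS, QT, RS, RT, ST
  2-simplices (5): PQS, PQT, PRT, QRS, RST

so the chain groups are C_0 ≅ Z^5, C_1 ≅ Z^10, C_2 ≅ Z^5.

The boundary map ∂_1: C_1 → C_0 maps an edge to its endpoints' difference, ∂[p,q] = q − p. For instance
  ∂PR = R − P.
The 5×10 boundary matrix has rank 4 and Smith normal form diag(1,1,1,1).

Boundary ∂_2: C_2 → C_1 acts by ∂[p,q,r] = [q,r] − [p,r] + [p,q]. For instance
  ∂PQT = QT − PT + PQ,
  ∂QRS = RS − QS + QR.
This gives a 10×5 integer matrix of rank 5; reducing to Smith normal form yields diagonal entries (1,1,1,1,1).

Computing H_k = (kernel of ∂_k) / (image of ∂_{k+1}):

  H_0: rank C_0 − rank ∂_1 = 5 − 4 = 1, and the invariant factors of ∂_1 are all 1, so H_0 ≅ Z.
  H_1: rank ker ∂_1 − rank ∂_2 = (10 − 4) − 5 = 1, and the invariant factors of ∂_2 are all 1, so H_1 ≅ Z.
  H_2: rank ker ∂_2 − rank ∂_3 = (5 − 5) − 0 = 0, and there is no ∂_3, so H_2 ≅ 0.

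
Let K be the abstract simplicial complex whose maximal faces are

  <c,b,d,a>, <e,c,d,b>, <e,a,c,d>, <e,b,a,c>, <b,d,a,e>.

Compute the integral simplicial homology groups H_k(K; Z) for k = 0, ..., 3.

Fix the vertex order a < b < c < d < e and write every simplex with vertices in increasing order. Then dim K = 3 and the simplices of K are:

  0-simplices (5): a, b, c, d, e
  1-simplices (10): ab, ac, ad, ae, bc, bd, be, cd, ce, de
  2-simplices (10): abc, abd, abe, acd, ace, ade, bcd, bce, bde, cde
  3-simplices (5): abcd, abce, abde, acde, bcde

Hence C_0 ≅ Z^5, C_1 ≅ Z^10, C_2 ≅ Z^10, C_3 ≅ Z^5.

Boundary ∂_1: C_1 → C_0 is given by ∂[p,q] = [q] − [p]. For instance
  ∂cd = d − c.
This gives a 5×10 integer matrix of rank 4; reducing to Smith normal form yields diagonal entries (1,1,1,1).

Boundary ∂_2: C_2 → C_1 acts by ∂[p,q,r] = [q,r] − [p,r] + [p,q]. For instance
  ∂ace = ce − ae + ac,
  ∂abd = bd − ad + ab.
As a 10×10 matrix over Z this has rank 6, with invariant factors (1,1,1,1,1,1).

∂_3: C_3 → C_2 sends each 3-simplex σ to the alternating sum Σ_i (−1)^i (σ with its i-th vertex removed). For instance
  ∂acde = cde − ade + ace − acd,
  ∂abde = bde − ade + abe − abd.
The 10×5 boundary matrix has rank 4 and Smith normal form diag(1,1,1,1).

Computing H_k = (kernel of ∂_k) / (image of ∂_{k+1}):

  H_0: rank C_0 − rank ∂_1 = 5 − 4 = 1, and the invariant factors of ∂_1 are all 1, so H_0 ≅ Z.
  H_1: rank ker ∂_1 − rank ∂_2 = (10 − 4) − 6 = 0, and the invariant factors of ∂_2 are all 1, so H_1 ≅ 0.
  H_2: rank ker ∂_2 − rank ∂_3 = (10 − 6) − 4 = 0, and the invariant factors of ∂_3 are all 1, so H_2 ≅ 0.
  H_3: rank ker ∂_3 − rank ∂_4 = (5 − 4) − 0 = 1, and there is no ∂_4, so H_3 ≅ Z.

H_0 = Z,  H_1 = 0,  H_2 = 0,  H_3 = Z.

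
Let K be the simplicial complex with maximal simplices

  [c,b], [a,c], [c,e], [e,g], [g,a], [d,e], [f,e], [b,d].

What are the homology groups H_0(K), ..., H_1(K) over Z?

H_0 ≅ Z,  H_1 ≅ Z^2.

Order the vertices as a < b < c < d < e < f < g. Listing each simplex with vertices in this order, K has dimension 1 with simplices:

  0-simplices (7): a, b, c, d, e, f, g
  1-simplices (8): ac, ag, bc, bd, ce, de, ef, eg

giving chain groups C_0 ≅ Z^7, C_1 ≅ Z^8.

The boundary map ∂_1: C_1 → C_0 sends each edge [p,q] (with p < q) to q − p. For instance
  ∂ac = c − a.
The 7×8 boundary matrix has rank 6 and Smith normal form diag(1,1,1,1,1,1).

Computing H_k = (kernel of ∂_k) / (image of ∂_{k+1}):

  H_0: rank C_0 − rank ∂_1 = 7 − 6 = 1, and the invariant factors of ∂_1 are all 1, so H_0 = Z.
  H_1: rank ker ∂_1 − rank ∂_2 = (8 − 6) − 0 = 2, and there is no ∂_2, so H_1 = Z^2.

As a check, the Euler characteristic is 7 − 8 = -1, which agrees with 1 − 2 = -1.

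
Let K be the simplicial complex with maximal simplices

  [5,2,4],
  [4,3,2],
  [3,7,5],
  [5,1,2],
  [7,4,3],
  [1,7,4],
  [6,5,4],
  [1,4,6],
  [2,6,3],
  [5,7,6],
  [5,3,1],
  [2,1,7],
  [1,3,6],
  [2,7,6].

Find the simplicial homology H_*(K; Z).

H_0 = Z,  H_1 = Z^2,  H_2 = Z.

Take the total order 1 < 2 < 3 < 4 < 5 < 6 < 7 on the vertex set. Then K (dimension 2) consists of the simplices:

  0-simplices (7): [1], [2], [3], [4], [5], [6], [7]
  1-simplices (21): [1,2], [1,3], [1,4], [1,5], [1,6], [1,7], [2,3], [2,4], [2,5], [2,6], [2,7], [3,4], [3,5], [3,6], [3,7], [4,5], [4,6], [4,7], [5,6], [5,7], [6,7]
  2-simplices (14): [1,2,5], [1,2,7], [1,3,5], [1,3,6], [1,4,6], [1,4,7], [2,3,4], [2,3,6], [2,4,5], [2,6,7], [3,4,7], [3,5,7], [4,5,6], [5,6,7]

Hence C_0 ≅ Z^7, C_1 ≅ Z^21, C_2 ≅ Z^14.

∂_1: C_1 → C_0 sends each edge [p,q] (with p < q) to q − p. For instance
  ∂[4,5] = [5] − [4].
As a 7×21 matrix over Z this has rank 6, with invariant factors (1,1,1,1,1,1).

Boundary ∂_2: C_2 → C_1 maps a triangle to the signed sum of its edges. For instance
  ∂[1,2,7] = [2,7] − [1,7] + [1,2],
  ∂[1,2,5] = [2,5] − [1,5] + [1,2].
The 21×14 boundary matrix has rank 13 and Smith normal form diag(1,1,1,1,1,1,1,1,1,1,1,1,1).

Computing H_k = (kernel of ∂_k) / (image of ∂_{k+1}):

  H_0: rank C_0 − rank ∂_1 = 7 − 6 = 1, and the invariant factors of ∂_1 are all 1, so H_0 = Z.
  H_1: rank ker ∂_1 − rank ∂_2 = (21 − 6) − 13 = 2, and the invariant factors of ∂_2 are all 1, so H_1 = Z^2.
  H_2: rank ker ∂_2 − rank ∂_3 = (14 − 13) − 0 = 1, and there is no ∂_3, so H_2 = Z.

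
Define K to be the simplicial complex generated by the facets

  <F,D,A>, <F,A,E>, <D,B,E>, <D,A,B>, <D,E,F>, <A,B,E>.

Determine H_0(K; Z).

Fix the vertex order A < B < D < E < F and write every simplex with vertices in increasing order. Then dim K = 2 and the simplices of K are:

  0-simplices (5): A, B, D, E, F
  1-simplices (9): AB, AD, AE, AF, BD, BE, DE, DF, EF
  2-simplices (6): ABD, ABE, ADF, AEF, BDE, DEF

so the chain groups are C_0 ≅ Z^5, C_1 ≅ Z^9, C_2 ≅ Z^6.

Boundary ∂_1: C_1 → C_0 is given by ∂[p,q] = [q] − [p]. For instance
  ∂AB = B − A.
The resulting 5×9 matrix has rank 4, and its Smith normal form has invariant factors (1,1,1,1).

Boundary ∂_2: C_2 → C_1 maps a triangle to the signed sum of its edges. For instance
  ∂AEF = EF − AF + AE,
  ∂BDE = DE − BE + BD.
The resulting 9×6 matrix has rank 5, and its Smith normal form has invariant factors (1,1,1,1,1).

Now H_k = ker ∂_k / im ∂_{k+1}, so:

  H_0: rank C_0 − rank ∂_1 = 5 − 4 = 1, and the invariant factors of ∂_1 are all 1, so H_0 ≅ Z.

(K is a triangulation of the 2-sphere S^2.)

H_0 = Z.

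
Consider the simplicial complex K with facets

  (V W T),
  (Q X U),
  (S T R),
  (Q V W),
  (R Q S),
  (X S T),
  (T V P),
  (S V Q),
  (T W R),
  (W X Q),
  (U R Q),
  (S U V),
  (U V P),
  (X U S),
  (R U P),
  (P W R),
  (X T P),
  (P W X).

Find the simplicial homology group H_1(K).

Order the vertices as P < Q < R < S < T < U < V < W < X. Listing each simplex with vertices in this order, K has dimension 2 with simplices:

  0-simplices (9): P, Q, R, S, T, U, V, W, X
  1-simplices (27): PR, PT, PU, PV, PW, PX, QR, QS, QU, QV, QW, QX, RS, RT, RU, RW, ST, SU, SV, SX, TV, TW, TX, UV, UX, VW, WX
  2-simplices (18): PRU, PRW, PTV, PTX, PUV, PWX, QRS, QRU, QSV, QUX, QVW, QWX, RST, RTW, STX, SUV, SUX, TVW

so the chain groups are C_0 ≅ Z^9, C_1 ≅ Z^27, C_2 ≅ Z^18.

Boundary ∂_1: C_1 → C_0 sends each edge [p,q] (with p < q) to q − p.
The 9×27 boundary matrix has rank 8 and Smith normal form diag(1,1,1,1,1,1,1,1).

∂_2: C_2 → C_1 acts by ∂[p,q,r] = [q,r] − [p,r] + [p,q]. For instance
  ∂PWX = WX − PX + PW,
  ∂TVW = VW − TW + TV.
As a 27×18 matrix over Z this has rank 18, with invariant factors (1,1,1,1,1,1,1,1,1,1,1,1,1,1,1,1,1,2).

Now H_k = ker ∂_k / im ∂_{k+1}, so:

  H_1: rank ker ∂_1 − rank ∂_2 = (27 − 8) − 18 = 1, and ∂_2 has invariant factor 2 > 1, so H_1 = Z ⊕ Z/2.

(K is a triangulation of the Klein bottle.)

H_1 = Z ⊕ Z/2.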